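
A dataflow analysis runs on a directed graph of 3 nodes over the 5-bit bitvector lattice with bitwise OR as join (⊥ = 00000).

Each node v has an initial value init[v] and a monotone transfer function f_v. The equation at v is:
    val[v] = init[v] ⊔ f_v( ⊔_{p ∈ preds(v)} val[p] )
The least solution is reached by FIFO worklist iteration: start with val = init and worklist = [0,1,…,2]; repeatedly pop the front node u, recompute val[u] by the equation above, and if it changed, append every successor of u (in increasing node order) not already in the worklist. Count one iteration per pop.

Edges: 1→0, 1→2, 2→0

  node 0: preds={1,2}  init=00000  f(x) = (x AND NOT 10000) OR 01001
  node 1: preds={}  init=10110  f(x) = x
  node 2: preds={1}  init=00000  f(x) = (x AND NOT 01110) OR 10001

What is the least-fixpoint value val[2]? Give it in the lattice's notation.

10001

Iteration log — 4 steps:
  step 1. node 0  ⊔preds=10110  new=01111  old=00000  +wl: 
  step 2. node 1  ⊔preds=00000  new=10110  stable
  step 3. node 2  ⊔preds=10110  new=10001  old=00000  +wl: 0
  step 4. node 0  ⊔preds=10111  new=01111  stable

Least fixpoint reached:
  node 0: 01111
  node 1: 10110
  node 2: 10001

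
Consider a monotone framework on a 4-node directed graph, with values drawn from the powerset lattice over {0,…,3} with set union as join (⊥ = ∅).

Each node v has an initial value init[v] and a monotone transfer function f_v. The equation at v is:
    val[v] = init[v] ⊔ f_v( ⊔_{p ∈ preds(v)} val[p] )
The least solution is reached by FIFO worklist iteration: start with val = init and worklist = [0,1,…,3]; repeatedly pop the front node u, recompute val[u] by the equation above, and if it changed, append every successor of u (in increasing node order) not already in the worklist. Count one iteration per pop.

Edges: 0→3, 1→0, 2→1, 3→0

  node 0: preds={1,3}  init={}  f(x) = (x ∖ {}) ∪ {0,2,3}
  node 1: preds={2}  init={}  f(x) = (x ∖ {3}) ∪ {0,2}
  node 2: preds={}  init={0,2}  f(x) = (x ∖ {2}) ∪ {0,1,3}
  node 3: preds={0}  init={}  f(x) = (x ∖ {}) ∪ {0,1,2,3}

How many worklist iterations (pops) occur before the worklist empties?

Worklist (8 pops):
  #1 pop 0: in={} → {0,2,3} (was {}); enqueue []
  #2 pop 1: in={0,2} → {0,2} (was {}); enqueue [0]
  #3 pop 2: in={} → {0,1,2,3} (was {0,2}); enqueue [1]
  #4 pop 3: in={0,2,3} → {0,1,2,3} (was {}); enqueue []
  #5 pop 0: in={0,1,2,3} → {0,1,2,3} (was {0,2,3}); enqueue [3]
  #6 pop 1: in={0,1,2,3} → {0,1,2} (was {0,2}); enqueue [0]
  #7 pop 3: in={0,1,2,3} → {0,1,2,3} (no change)
  #8 pop 0: in={0,1,2,3} → {0,1,2,3} (no change)

Fixpoint:
  val[0] = {0,1,2,3}
  val[1] = {0,1,2}
  val[2] = {0,1,2,3}
  val[3] = {0,1,2,3}

8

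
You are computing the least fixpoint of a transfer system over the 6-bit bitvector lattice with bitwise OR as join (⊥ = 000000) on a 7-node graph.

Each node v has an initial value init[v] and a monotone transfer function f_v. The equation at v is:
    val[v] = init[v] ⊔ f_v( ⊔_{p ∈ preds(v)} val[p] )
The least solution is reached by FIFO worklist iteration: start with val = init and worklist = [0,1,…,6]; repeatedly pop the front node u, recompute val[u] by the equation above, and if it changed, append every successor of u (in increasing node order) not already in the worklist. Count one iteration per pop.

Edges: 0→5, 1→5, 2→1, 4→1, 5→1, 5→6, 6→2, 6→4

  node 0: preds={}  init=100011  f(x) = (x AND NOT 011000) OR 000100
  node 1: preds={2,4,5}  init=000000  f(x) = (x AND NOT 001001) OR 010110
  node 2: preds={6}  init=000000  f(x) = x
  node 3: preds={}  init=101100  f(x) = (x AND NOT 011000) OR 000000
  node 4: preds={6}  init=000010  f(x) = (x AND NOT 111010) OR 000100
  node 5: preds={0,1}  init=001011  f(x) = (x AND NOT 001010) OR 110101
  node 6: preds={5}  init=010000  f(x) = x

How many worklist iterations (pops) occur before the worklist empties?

12

Worklist (12 pops):
  #1 pop 0: in=000000 → 100111 (was 100011); enqueue []
  #2 pop 1: in=001011 → 010110 (was 000000); enqueue []
  #3 pop 2: in=010000 → 010000 (was 000000); enqueue [1]
  #4 pop 3: in=000000 → 101100 (no change)
  #5 pop 4: in=010000 → 000110 (was 000010); enqueue []
  #6 pop 5: in=110111 → 111111 (was 001011); enqueue []
  #7 pop 6: in=111111 → 111111 (was 010000); enqueue [2,4]
  #8 pop 1: in=111111 → 110110 (was 010110); enqueue [5]
  #9 pop 2: in=111111 → 111111 (was 010000); enqueue [1]
  #10 pop 4: in=111111 → 000111 (was 000110); enqueue []
  #11 pop 5: in=110111 → 111111 (no change)
  #12 pop 1: in=111111 → 110110 (no change)

Fixpoint:
  val[0] = 100111
  val[1] = 110110
  val[2] = 111111
  val[3] = 101100
  val[4] = 000111
  val[5] = 111111
  val[6] = 111111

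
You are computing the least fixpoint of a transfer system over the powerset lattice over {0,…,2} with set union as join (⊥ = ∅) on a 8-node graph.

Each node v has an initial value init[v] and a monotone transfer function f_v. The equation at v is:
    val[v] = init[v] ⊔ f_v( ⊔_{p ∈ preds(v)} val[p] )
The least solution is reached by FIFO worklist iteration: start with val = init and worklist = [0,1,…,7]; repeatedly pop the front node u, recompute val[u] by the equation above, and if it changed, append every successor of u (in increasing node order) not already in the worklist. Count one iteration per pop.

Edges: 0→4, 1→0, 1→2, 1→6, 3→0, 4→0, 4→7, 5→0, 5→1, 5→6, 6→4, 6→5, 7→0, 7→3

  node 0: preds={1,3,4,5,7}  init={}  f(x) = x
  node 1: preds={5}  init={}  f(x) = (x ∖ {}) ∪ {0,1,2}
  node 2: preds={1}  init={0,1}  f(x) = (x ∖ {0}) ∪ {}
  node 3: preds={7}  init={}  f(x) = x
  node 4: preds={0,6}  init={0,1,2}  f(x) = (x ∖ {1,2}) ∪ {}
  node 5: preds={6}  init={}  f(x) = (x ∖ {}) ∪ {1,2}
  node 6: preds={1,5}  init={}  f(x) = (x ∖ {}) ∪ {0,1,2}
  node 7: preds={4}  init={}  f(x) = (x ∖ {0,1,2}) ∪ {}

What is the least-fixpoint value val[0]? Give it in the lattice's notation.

Worklist (15 pops):
  #1 pop 0: in={0,1,2} → {0,1,2} (was {}); enqueue []
  #2 pop 1: in={} → {0,1,2} (was {}); enqueue [0]
  #3 pop 2: in={0,1,2} → {0,1,2} (was {0,1}); enqueue []
  #4 pop 3: in={} → {} (no change)
  #5 pop 4: in={0,1,2} → {0,1,2} (no change)
  #6 pop 5: in={} → {1,2} (was {}); enqueue [1]
  #7 pop 6: in={0,1,2} → {0,1,2} (was {}); enqueue [4,5]
  #8 pop 7: in={0,1,2} → {} (no change)
  #9 pop 0: in={0,1,2} → {0,1,2} (no change)
  #10 pop 1: in={1,2} → {0,1,2} (no change)
  #11 pop 4: in={0,1,2} → {0,1,2} (no change)
  #12 pop 5: in={0,1,2} → {0,1,2} (was {1,2}); enqueue [0,1,6]
  #13 pop 0: in={0,1,2} → {0,1,2} (no change)
  #14 pop 1: in={0,1,2} → {0,1,2} (no change)
  #15 pop 6: in={0,1,2} → {0,1,2} (no change)

Fixpoint:
  val[0] = {0,1,2}
  val[1] = {0,1,2}
  val[2] = {0,1,2}
  val[3] = {}
  val[4] = {0,1,2}
  val[5] = {0,1,2}
  val[6] = {0,1,2}
  val[7] = {}

{0,1,2}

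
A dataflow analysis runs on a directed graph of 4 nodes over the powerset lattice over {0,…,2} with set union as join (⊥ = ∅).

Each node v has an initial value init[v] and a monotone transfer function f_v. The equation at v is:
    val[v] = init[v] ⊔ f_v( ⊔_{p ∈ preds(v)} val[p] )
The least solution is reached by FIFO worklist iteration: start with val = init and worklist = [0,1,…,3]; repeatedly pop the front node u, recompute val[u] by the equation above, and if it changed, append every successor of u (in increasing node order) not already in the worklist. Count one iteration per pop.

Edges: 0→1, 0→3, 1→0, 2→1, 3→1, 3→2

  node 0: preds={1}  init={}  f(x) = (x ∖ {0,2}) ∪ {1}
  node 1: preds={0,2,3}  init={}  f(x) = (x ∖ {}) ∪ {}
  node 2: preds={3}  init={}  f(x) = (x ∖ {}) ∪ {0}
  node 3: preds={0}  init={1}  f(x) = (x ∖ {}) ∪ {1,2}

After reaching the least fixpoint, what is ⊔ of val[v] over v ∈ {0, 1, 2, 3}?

Iteration log — 9 steps:
  step 1. node 0  ⊔preds={}  new={1}  old={}  +wl: 
  step 2. node 1  ⊔preds={1}  new={1}  old={}  +wl: 0
  step 3. node 2  ⊔preds={1}  new={0,1}  old={}  +wl: 1
  step 4. node 3  ⊔preds={1}  new={1,2}  old={1}  +wl: 2
  step 5. node 0  ⊔preds={1}  new={1}  stable
  step 6. node 1  ⊔preds={0,1,2}  new={0,1,2}  old={1}  +wl: 0
  step 7. node 2  ⊔preds={1,2}  new={0,1,2}  old={0,1}  +wl: 1
  step 8. node 0  ⊔preds={0,1,2}  new={1}  stable
  step 9. node 1  ⊔preds={0,1,2}  new={0,1,2}  stable

Least fixpoint reached:
  node 0: {1}
  node 1: {0,1,2}
  node 2: {0,1,2}
  node 3: {1,2}

{0,1,2}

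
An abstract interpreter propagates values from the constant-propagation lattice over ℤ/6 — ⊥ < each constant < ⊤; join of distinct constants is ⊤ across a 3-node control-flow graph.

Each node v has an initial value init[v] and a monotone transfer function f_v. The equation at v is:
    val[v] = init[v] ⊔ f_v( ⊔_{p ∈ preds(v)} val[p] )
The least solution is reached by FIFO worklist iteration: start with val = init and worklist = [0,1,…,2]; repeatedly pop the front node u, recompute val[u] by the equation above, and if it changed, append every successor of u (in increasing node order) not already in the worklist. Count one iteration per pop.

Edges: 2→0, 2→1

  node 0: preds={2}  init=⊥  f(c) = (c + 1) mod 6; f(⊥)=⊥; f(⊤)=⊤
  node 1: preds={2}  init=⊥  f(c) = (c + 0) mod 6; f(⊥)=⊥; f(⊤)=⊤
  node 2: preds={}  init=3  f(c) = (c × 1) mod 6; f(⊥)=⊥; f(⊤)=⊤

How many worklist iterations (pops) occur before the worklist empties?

3

Iteration log — 3 steps:
  step 1. node 0  ⊔preds=3  new=4  old=⊥  +wl: 
  step 2. node 1  ⊔preds=3  new=3  old=⊥  +wl: 
  step 3. node 2  ⊔preds=⊥  new=3  stable

Least fixpoint reached:
  node 0: 4
  node 1: 3
  node 2: 3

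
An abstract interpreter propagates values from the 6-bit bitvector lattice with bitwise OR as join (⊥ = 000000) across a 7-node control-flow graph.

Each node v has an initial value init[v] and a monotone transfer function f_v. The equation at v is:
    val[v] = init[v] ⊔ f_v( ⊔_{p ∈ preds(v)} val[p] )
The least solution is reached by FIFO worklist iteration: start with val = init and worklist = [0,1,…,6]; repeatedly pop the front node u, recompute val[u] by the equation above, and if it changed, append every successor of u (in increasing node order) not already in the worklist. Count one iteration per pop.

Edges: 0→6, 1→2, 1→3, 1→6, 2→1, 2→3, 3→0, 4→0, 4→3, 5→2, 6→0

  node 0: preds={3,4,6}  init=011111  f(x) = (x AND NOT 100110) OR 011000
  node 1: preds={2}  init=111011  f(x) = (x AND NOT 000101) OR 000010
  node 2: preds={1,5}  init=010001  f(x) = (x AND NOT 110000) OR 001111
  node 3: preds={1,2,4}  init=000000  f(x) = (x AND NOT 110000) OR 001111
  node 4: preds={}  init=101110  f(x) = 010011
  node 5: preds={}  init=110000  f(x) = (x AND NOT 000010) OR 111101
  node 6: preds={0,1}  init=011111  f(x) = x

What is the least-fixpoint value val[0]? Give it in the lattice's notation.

011111

Worklist (11 pops):
  #1 pop 0: in=111111 → 011111 (no change)
  #2 pop 1: in=010001 → 111011 (no change)
  #3 pop 2: in=111011 → 011111 (was 010001); enqueue [1]
  #4 pop 3: in=111111 → 001111 (was 000000); enqueue [0]
  #5 pop 4: in=000000 → 111111 (was 101110); enqueue [3]
  #6 pop 5: in=000000 → 111101 (was 110000); enqueue [2]
  #7 pop 6: in=111111 → 111111 (was 011111); enqueue []
  #8 pop 1: in=011111 → 111011 (no change)
  #9 pop 0: in=111111 → 011111 (no change)
  #10 pop 3: in=111111 → 001111 (no change)
  #11 pop 2: in=111111 → 011111 (no change)

Fixpoint:
  val[0] = 011111
  val[1] = 111011
  val[2] = 011111
  val[3] = 001111
  val[4] = 111111
  val[5] = 111101
  val[6] = 111111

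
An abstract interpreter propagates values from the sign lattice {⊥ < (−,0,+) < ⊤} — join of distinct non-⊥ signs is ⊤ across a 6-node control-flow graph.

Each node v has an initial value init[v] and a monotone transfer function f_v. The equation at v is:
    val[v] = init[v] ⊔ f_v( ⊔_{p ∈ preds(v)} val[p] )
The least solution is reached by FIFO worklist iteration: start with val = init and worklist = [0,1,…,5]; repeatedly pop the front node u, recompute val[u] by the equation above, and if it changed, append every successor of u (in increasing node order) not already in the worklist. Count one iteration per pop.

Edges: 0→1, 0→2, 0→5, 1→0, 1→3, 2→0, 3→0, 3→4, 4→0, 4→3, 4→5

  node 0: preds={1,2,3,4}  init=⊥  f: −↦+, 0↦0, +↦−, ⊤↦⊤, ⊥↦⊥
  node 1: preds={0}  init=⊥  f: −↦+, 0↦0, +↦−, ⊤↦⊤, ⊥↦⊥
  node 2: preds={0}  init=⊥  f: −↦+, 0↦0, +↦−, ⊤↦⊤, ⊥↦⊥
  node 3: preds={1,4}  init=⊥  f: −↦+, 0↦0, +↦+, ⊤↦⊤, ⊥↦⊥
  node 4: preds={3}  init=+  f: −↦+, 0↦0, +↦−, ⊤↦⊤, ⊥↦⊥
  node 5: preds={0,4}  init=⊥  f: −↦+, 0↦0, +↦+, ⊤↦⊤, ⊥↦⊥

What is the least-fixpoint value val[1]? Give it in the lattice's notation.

Trace (14 dequeues):
  [1] u=0 | in + | out − | prev ⊥ | push {}
  [2] u=1 | in − | out + | prev ⊥ | push {0}
  [3] u=2 | in − | out + | prev ⊥ | push {}
  [4] u=3 | in + | out + | prev ⊥ | push {}
  [5] u=4 | in + | out ⊤ | prev + | push {3}
  [6] u=5 | in ⊤ | out ⊤ | prev ⊥ | push {}
  [7] u=0 | in ⊤ | out ⊤ | prev − | push {1,2,5}
  [8] u=3 | in ⊤ | out ⊤ | prev + | push {0,4}
  [9] u=1 | in ⊤ | out ⊤ | prev + | push {3}
  [10] u=2 | in ⊤ | out ⊤ | prev + | push {}
  [11] u=5 | in ⊤ | out ⊤ | ==
  [12] u=0 | in ⊤ | out ⊤ | ==
  [13] u=4 | in ⊤ | out ⊤ | ==
  [14] u=3 | in ⊤ | out ⊤ | ==

Converged values:
  [0] ⊤
  [1] ⊤
  [2] ⊤
  [3] ⊤
  [4] ⊤
  [5] ⊤

⊤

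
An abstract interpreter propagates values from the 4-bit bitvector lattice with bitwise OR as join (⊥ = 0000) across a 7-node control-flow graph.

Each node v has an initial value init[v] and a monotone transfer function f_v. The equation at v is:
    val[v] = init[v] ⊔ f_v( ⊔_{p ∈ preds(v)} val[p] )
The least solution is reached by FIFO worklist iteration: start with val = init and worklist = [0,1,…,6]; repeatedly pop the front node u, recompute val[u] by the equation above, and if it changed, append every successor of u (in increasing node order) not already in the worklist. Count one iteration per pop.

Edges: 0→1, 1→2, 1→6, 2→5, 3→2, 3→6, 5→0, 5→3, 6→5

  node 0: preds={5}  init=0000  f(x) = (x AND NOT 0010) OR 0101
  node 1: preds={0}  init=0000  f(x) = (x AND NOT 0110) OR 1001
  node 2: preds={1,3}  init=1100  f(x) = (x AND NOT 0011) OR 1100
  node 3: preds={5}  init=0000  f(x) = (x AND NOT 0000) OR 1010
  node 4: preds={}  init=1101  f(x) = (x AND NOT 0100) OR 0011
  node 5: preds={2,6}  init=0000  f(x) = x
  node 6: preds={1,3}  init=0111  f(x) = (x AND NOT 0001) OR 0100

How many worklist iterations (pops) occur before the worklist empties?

Worklist (14 pops):
  #1 pop 0: in=0000 → 0101 (was 0000); enqueue []
  #2 pop 1: in=0101 → 1001 (was 0000); enqueue []
  #3 pop 2: in=1001 → 1100 (no change)
  #4 pop 3: in=0000 → 1010 (was 0000); enqueue [2]
  #5 pop 4: in=0000 → 1111 (was 1101); enqueue []
  #6 pop 5: in=1111 → 1111 (was 0000); enqueue [0,3]
  #7 pop 6: in=1011 → 1111 (was 0111); enqueue [5]
  #8 pop 2: in=1011 → 1100 (no change)
  #9 pop 0: in=1111 → 1101 (was 0101); enqueue [1]
  #10 pop 3: in=1111 → 1111 (was 1010); enqueue [2,6]
  #11 pop 5: in=1111 → 1111 (no change)
  #12 pop 1: in=1101 → 1001 (no change)
  #13 pop 2: in=1111 → 1100 (no change)
  #14 pop 6: in=1111 → 1111 (no change)

Fixpoint:
  val[0] = 1101
  val[1] = 1001
  val[2] = 1100
  val[3] = 1111
  val[4] = 1111
  val[5] = 1111
  val[6] = 1111

14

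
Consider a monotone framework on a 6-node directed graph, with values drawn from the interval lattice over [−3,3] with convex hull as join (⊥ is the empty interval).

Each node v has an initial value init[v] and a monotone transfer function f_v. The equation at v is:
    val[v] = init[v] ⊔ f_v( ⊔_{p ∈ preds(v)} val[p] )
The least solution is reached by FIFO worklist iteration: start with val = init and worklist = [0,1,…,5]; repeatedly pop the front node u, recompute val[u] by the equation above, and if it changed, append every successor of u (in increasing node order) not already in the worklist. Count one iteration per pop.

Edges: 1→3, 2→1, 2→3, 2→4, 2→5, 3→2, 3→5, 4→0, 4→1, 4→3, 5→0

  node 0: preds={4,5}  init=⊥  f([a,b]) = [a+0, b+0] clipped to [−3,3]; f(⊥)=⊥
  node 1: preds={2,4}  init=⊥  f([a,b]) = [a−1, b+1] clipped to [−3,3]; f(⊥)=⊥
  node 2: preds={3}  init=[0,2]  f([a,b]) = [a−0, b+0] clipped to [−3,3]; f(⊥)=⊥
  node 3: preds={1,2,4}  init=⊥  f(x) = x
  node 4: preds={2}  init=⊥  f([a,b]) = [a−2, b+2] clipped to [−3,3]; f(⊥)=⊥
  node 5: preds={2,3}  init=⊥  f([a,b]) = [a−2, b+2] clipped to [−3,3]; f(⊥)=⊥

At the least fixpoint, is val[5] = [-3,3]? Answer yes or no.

Worklist (18 pops):
  #1 pop 0: in=⊥ → ⊥ (no change)
  #2 pop 1: in=[0,2] → [-1,3] (was ⊥); enqueue []
  #3 pop 2: in=⊥ → [0,2] (no change)
  #4 pop 3: in=[-1,3] → [-1,3] (was ⊥); enqueue [2]
  #5 pop 4: in=[0,2] → [-2,3] (was ⊥); enqueue [0,1,3]
  #6 pop 5: in=[-1,3] → [-3,3] (was ⊥); enqueue []
  #7 pop 2: in=[-1,3] → [-1,3] (was [0,2]); enqueue [4,5]
  #8 pop 0: in=[-3,3] → [-3,3] (was ⊥); enqueue []
  #9 pop 1: in=[-2,3] → [-3,3] (was [-1,3]); enqueue []
  #10 pop 3: in=[-3,3] → [-3,3] (was [-1,3]); enqueue [2]
  #11 pop 4: in=[-1,3] → [-3,3] (was [-2,3]); enqueue [0,1,3]
  #12 pop 5: in=[-3,3] → [-3,3] (no change)
  #13 pop 2: in=[-3,3] → [-3,3] (was [-1,3]); enqueue [4,5]
  #14 pop 0: in=[-3,3] → [-3,3] (no change)
  #15 pop 1: in=[-3,3] → [-3,3] (no change)
  #16 pop 3: in=[-3,3] → [-3,3] (no change)
  #17 pop 4: in=[-3,3] → [-3,3] (no change)
  #18 pop 5: in=[-3,3] → [-3,3] (no change)

Fixpoint:
  val[0] = [-3,3]
  val[1] = [-3,3]
  val[2] = [-3,3]
  val[3] = [-3,3]
  val[4] = [-3,3]
  val[5] = [-3,3]

yes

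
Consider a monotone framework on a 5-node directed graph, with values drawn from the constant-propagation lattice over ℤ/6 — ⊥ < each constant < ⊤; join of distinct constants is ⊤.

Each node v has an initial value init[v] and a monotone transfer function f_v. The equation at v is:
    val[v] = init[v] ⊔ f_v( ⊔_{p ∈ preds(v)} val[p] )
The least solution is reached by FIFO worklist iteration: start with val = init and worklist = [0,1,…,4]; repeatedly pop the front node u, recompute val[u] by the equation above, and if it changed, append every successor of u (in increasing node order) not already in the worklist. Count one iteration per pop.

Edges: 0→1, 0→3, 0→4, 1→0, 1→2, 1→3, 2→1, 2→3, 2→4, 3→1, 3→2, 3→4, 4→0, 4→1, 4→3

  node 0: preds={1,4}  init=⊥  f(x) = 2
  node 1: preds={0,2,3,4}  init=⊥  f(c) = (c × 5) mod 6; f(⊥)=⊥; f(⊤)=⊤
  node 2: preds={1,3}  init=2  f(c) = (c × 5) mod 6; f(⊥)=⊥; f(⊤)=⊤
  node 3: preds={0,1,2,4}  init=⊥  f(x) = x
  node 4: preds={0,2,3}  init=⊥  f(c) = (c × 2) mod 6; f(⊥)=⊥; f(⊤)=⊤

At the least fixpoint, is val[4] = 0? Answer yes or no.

no

Trace (12 dequeues):
  [1] u=0 | in ⊥ | out 2 | prev ⊥ | push {}
  [2] u=1 | in 2 | out 4 | prev ⊥ | push {0}
  [3] u=2 | in 4 | out 2 | ==
  [4] u=3 | in ⊤ | out ⊤ | prev ⊥ | push {1,2}
  [5] u=4 | in ⊤ | out ⊤ | prev ⊥ | push {3}
  [6] u=0 | in ⊤ | out 2 | ==
  [7] u=1 | in ⊤ | out ⊤ | prev 4 | push {0}
  [8] u=2 | in ⊤ | out ⊤ | prev 2 | push {1,4}
  [9] u=3 | in ⊤ | out ⊤ | ==
  [10] u=0 | in ⊤ | out 2 | ==
  [11] u=1 | in ⊤ | out ⊤ | ==
  [12] u=4 | in ⊤ | out ⊤ | ==

Converged values:
  [0] 2
  [1] ⊤
  [2] ⊤
  [3] ⊤
  [4] ⊤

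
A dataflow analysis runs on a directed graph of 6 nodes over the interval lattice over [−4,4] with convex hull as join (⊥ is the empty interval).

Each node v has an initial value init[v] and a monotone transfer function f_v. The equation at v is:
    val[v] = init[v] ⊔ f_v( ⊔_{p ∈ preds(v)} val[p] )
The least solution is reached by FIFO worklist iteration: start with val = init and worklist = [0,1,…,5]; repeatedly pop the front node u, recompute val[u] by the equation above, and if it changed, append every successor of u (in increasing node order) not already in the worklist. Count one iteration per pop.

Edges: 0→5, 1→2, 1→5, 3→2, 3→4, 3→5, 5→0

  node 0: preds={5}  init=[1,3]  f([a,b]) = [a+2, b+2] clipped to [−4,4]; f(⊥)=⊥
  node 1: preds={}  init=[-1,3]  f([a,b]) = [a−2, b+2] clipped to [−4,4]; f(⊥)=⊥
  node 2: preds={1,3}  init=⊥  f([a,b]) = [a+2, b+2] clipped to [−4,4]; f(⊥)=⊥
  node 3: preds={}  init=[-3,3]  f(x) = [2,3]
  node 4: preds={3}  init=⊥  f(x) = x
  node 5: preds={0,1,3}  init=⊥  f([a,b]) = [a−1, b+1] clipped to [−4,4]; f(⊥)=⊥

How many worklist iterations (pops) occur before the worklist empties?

Worklist (8 pops):
  #1 pop 0: in=⊥ → [1,3] (no change)
  #2 pop 1: in=⊥ → [-1,3] (no change)
  #3 pop 2: in=[-3,3] → [-1,4] (was ⊥); enqueue []
  #4 pop 3: in=⊥ → [-3,3] (no change)
  #5 pop 4: in=[-3,3] → [-3,3] (was ⊥); enqueue []
  #6 pop 5: in=[-3,3] → [-4,4] (was ⊥); enqueue [0]
  #7 pop 0: in=[-4,4] → [-2,4] (was [1,3]); enqueue [5]
  #8 pop 5: in=[-3,4] → [-4,4] (no change)

Fixpoint:
  val[0] = [-2,4]
  val[1] = [-1,3]
  val[2] = [-1,4]
  val[3] = [-3,3]
  val[4] = [-3,3]
  val[5] = [-4,4]

8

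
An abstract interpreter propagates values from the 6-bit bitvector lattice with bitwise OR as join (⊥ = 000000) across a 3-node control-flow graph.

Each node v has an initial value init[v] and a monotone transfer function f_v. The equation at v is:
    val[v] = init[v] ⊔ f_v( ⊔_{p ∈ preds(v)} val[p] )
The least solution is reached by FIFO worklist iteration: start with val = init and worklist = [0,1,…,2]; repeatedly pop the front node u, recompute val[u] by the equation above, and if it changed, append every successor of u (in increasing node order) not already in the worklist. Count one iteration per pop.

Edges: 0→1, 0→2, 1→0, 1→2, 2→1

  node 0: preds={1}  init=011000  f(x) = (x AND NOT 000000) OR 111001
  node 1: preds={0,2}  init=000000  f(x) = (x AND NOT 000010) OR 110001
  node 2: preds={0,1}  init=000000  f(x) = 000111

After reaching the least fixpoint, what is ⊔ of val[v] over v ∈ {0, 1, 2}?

111111

Worklist (8 pops):
  #1 pop 0: in=000000 → 111001 (was 011000); enqueue []
  #2 pop 1: in=111001 → 111001 (was 000000); enqueue [0]
  #3 pop 2: in=111001 → 000111 (was 000000); enqueue [1]
  #4 pop 0: in=111001 → 111001 (no change)
  #5 pop 1: in=111111 → 111101 (was 111001); enqueue [0,2]
  #6 pop 0: in=111101 → 111101 (was 111001); enqueue [1]
  #7 pop 2: in=111101 → 000111 (no change)
  #8 pop 1: in=111111 → 111101 (no change)

Fixpoint:
  val[0] = 111101
  val[1] = 111101
  val[2] = 000111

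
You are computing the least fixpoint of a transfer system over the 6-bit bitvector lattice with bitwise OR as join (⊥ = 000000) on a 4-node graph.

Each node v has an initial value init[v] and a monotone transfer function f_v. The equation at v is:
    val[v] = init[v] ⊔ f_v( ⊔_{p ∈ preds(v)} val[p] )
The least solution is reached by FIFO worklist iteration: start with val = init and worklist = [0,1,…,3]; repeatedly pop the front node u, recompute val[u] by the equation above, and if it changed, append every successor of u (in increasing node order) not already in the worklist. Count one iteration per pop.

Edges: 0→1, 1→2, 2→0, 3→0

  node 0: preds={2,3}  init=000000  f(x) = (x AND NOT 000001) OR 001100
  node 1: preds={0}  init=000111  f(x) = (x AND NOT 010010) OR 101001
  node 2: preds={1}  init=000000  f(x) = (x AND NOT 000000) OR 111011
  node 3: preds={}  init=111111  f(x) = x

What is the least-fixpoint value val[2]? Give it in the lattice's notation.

Worklist (5 pops):
  #1 pop 0: in=111111 → 111110 (was 000000); enqueue []
  #2 pop 1: in=111110 → 101111 (was 000111); enqueue []
  #3 pop 2: in=101111 → 111111 (was 000000); enqueue [0]
  #4 pop 3: in=000000 → 111111 (no change)
  #5 pop 0: in=111111 → 111110 (no change)

Fixpoint:
  val[0] = 111110
  val[1] = 101111
  val[2] = 111111
  val[3] = 111111

111111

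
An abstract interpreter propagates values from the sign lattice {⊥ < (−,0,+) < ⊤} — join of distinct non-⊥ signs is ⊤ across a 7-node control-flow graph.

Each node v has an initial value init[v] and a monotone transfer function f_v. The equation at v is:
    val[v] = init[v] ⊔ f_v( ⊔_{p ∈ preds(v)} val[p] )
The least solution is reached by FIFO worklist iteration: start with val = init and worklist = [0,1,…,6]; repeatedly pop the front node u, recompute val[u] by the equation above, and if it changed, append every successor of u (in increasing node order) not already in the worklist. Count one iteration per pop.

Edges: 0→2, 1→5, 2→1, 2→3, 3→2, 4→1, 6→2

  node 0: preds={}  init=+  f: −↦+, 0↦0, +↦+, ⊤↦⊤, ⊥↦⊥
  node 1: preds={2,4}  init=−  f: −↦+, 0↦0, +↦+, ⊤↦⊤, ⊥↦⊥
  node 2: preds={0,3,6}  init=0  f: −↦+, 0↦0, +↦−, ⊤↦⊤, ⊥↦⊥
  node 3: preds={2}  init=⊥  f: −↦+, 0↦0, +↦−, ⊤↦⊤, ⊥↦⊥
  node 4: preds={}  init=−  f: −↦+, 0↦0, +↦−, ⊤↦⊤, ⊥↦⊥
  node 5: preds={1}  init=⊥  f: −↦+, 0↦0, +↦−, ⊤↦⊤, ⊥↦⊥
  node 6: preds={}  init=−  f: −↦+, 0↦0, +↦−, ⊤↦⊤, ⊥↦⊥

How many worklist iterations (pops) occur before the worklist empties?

9

Trace (9 dequeues):
  [1] u=0 | in ⊥ | out + | ==
  [2] u=1 | in ⊤ | out ⊤ | prev − | push {}
  [3] u=2 | in ⊤ | out ⊤ | prev 0 | push {1}
  [4] u=3 | in ⊤ | out ⊤ | prev ⊥ | push {2}
  [5] u=4 | in ⊥ | out − | ==
  [6] u=5 | in ⊤ | out ⊤ | prev ⊥ | push {}
  [7] u=6 | in ⊥ | out − | ==
  [8] u=1 | in ⊤ | out ⊤ | ==
  [9] u=2 | in ⊤ | out ⊤ | ==

Converged values:
  [0] +
  [1] ⊤
  [2] ⊤
  [3] ⊤
  [4] −
  [5] ⊤
  [6] −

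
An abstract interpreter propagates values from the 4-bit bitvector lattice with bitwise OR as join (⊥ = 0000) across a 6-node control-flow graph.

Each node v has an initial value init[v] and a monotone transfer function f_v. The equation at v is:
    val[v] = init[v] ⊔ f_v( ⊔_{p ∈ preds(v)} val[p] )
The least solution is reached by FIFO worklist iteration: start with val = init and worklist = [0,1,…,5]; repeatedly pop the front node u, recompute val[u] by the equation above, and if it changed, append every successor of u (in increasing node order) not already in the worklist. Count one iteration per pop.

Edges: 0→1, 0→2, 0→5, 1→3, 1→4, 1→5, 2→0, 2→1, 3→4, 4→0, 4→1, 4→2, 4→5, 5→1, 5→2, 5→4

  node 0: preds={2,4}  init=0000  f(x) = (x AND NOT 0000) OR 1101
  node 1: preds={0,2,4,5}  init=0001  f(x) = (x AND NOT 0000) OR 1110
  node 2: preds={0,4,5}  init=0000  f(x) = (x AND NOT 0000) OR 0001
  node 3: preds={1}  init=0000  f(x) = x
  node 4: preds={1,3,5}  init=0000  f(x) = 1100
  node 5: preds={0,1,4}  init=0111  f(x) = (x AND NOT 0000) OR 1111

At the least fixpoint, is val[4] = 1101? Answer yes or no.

Iteration log — 11 steps:
  step 1. node 0  ⊔preds=0000  new=1101  old=0000  +wl: 
  step 2. node 1  ⊔preds=1111  new=1111  old=0001  +wl: 
  step 3. node 2  ⊔preds=1111  new=1111  old=0000  +wl: 0,1
  step 4. node 3  ⊔preds=1111  new=1111  old=0000  +wl: 
  step 5. node 4  ⊔preds=1111  new=1100  old=0000  +wl: 2
  step 6. node 5  ⊔preds=1111  new=1111  old=0111  +wl: 4
  step 7. node 0  ⊔preds=1111  new=1111  old=1101  +wl: 5
  step 8. node 1  ⊔preds=1111  new=1111  stable
  step 9. node 2  ⊔preds=1111  new=1111  stable
  step 10. node 4  ⊔preds=1111  new=1100  stable
  step 11. node 5  ⊔preds=1111  new=1111  stable

Least fixpoint reached:
  node 0: 1111
  node 1: 1111
  node 2: 1111
  node 3: 1111
  node 4: 1100
  node 5: 1111

no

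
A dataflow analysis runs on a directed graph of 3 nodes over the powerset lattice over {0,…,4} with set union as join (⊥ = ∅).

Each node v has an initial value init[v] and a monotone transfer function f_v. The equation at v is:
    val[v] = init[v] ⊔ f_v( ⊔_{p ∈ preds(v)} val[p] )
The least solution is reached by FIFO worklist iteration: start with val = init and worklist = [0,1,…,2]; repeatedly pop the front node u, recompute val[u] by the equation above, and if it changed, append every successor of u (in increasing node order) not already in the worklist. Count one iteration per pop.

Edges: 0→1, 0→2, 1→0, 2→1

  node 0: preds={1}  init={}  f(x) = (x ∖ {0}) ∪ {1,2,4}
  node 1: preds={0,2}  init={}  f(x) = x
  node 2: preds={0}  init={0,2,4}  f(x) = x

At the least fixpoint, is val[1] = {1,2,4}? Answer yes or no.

Iteration log — 5 steps:
  step 1. node 0  ⊔preds={}  new={1,2,4}  old={}  +wl: 
  step 2. node 1  ⊔preds={0,1,2,4}  new={0,1,2,4}  old={}  +wl: 0
  step 3. node 2  ⊔preds={1,2,4}  new={0,1,2,4}  old={0,2,4}  +wl: 1
  step 4. node 0  ⊔preds={0,1,2,4}  new={1,2,4}  stable
  step 5. node 1  ⊔preds={0,1,2,4}  new={0,1,2,4}  stable

Least fixpoint reached:
  node 0: {1,2,4}
  node 1: {0,1,2,4}
  node 2: {0,1,2,4}

no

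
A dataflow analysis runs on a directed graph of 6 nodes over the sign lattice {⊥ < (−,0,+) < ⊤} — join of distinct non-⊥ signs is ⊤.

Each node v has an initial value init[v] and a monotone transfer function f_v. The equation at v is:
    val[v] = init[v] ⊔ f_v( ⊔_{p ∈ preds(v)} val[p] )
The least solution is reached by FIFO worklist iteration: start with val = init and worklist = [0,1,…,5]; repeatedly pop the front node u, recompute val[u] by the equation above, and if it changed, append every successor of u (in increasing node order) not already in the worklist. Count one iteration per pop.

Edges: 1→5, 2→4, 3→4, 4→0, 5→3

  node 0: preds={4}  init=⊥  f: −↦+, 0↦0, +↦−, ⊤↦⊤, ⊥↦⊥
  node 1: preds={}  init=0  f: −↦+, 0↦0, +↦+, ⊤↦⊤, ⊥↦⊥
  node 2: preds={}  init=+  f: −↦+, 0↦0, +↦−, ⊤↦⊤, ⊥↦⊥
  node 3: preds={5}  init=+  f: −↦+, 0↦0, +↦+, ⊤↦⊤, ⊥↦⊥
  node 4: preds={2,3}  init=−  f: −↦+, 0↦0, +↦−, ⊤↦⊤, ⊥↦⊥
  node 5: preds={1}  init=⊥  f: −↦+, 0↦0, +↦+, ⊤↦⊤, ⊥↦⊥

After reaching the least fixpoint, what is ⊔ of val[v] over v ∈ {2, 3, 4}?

Worklist (9 pops):
  #1 pop 0: in=− → + (was ⊥); enqueue []
  #2 pop 1: in=⊥ → 0 (no change)
  #3 pop 2: in=⊥ → + (no change)
  #4 pop 3: in=⊥ → + (no change)
  #5 pop 4: in=+ → − (no change)
  #6 pop 5: in=0 → 0 (was ⊥); enqueue [3]
  #7 pop 3: in=0 → ⊤ (was +); enqueue [4]
  #8 pop 4: in=⊤ → ⊤ (was −); enqueue [0]
  #9 pop 0: in=⊤ → ⊤ (was +); enqueue []

Fixpoint:
  val[0] = ⊤
  val[1] = 0
  val[2] = +
  val[3] = ⊤
  val[4] = ⊤
  val[5] = 0

⊤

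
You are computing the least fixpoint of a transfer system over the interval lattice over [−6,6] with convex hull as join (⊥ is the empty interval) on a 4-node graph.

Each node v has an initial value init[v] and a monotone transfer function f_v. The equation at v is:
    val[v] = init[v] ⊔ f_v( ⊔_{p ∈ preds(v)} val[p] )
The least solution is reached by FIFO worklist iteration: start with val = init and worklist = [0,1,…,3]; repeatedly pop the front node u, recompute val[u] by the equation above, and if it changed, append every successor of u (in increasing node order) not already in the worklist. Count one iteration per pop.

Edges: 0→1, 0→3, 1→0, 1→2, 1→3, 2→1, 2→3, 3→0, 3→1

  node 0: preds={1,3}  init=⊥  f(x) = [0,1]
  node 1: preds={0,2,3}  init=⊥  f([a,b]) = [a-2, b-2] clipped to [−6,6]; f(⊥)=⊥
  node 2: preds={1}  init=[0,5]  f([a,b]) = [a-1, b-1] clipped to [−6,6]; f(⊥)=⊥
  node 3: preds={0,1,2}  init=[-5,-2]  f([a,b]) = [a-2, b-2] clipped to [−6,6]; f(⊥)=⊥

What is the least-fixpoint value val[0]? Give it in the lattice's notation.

Trace (6 dequeues):
  [1] u=0 | in [-5,-2] | out [0,1] | prev ⊥ | push {}
  [2] u=1 | in [-5,5] | out [-6,3] | prev ⊥ | push {0}
  [3] u=2 | in [-6,3] | out [-6,5] | prev [0,5] | push {1}
  [4] u=3 | in [-6,5] | out [-6,3] | prev [-5,-2] | push {}
  [5] u=0 | in [-6,3] | out [0,1] | ==
  [6] u=1 | in [-6,5] | out [-6,3] | ==

Converged values:
  [0] [0,1]
  [1] [-6,3]
  [2] [-6,5]
  [3] [-6,3]

[0,1]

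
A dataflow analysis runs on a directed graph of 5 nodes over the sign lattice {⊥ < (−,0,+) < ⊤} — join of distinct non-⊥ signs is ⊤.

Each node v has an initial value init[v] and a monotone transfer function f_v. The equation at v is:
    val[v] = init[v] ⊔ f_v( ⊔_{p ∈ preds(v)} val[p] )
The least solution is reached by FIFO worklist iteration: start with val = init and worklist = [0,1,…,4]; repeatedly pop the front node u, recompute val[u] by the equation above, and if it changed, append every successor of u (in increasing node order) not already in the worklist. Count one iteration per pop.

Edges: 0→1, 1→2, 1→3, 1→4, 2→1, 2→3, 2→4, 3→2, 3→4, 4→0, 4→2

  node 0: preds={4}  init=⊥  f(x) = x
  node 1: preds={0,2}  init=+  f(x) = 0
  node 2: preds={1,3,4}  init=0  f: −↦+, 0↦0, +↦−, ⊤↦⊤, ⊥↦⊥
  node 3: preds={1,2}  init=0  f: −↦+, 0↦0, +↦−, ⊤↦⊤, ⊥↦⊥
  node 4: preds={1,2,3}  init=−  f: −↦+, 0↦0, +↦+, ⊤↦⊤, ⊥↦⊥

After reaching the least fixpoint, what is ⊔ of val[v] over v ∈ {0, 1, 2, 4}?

⊤

Trace (9 dequeues):
  [1] u=0 | in − | out − | prev ⊥ | push {}
  [2] u=1 | in ⊤ | out ⊤ | prev + | push {}
  [3] u=2 | in ⊤ | out ⊤ | prev 0 | push {1}
  [4] u=3 | in ⊤ | out ⊤ | prev 0 | push {2}
  [5] u=4 | in ⊤ | out ⊤ | prev − | push {0}
  [6] u=1 | in ⊤ | out ⊤ | ==
  [7] u=2 | in ⊤ | out ⊤ | ==
  [8] u=0 | in ⊤ | out ⊤ | prev − | push {1}
  [9] u=1 | in ⊤ | out ⊤ | ==

Converged values:
  [0] ⊤
  [1] ⊤
  [2] ⊤
  [3] ⊤
  [4] ⊤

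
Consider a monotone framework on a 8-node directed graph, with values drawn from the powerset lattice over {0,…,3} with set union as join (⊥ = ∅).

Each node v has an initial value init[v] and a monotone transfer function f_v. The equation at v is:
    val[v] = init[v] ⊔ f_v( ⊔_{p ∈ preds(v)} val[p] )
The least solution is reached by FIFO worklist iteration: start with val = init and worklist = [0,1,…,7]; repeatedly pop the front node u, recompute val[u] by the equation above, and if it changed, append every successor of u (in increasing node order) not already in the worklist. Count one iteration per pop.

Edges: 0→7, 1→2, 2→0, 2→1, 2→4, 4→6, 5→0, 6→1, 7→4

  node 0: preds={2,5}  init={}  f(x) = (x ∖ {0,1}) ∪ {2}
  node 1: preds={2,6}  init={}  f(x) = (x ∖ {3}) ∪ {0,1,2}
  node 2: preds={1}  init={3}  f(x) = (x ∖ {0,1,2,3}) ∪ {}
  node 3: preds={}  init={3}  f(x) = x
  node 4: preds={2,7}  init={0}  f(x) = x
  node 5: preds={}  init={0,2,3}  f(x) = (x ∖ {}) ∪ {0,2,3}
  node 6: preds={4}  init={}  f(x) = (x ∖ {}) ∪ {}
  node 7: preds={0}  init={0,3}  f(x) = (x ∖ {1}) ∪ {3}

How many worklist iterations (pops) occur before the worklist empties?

12

Iteration log — 12 steps:
  step 1. node 0  ⊔preds={0,2,3}  new={2,3}  old={}  +wl: 
  step 2. node 1  ⊔preds={3}  new={0,1,2}  old={}  +wl: 
  step 3. node 2  ⊔preds={0,1,2}  new={3}  stable
  step 4. node 3  ⊔preds={}  new={3}  stable
  step 5. node 4  ⊔preds={0,3}  new={0,3}  old={0}  +wl: 
  step 6. node 5  ⊔preds={}  new={0,2,3}  stable
  step 7. node 6  ⊔preds={0,3}  new={0,3}  old={}  +wl: 1
  step 8. node 7  ⊔preds={2,3}  new={0,2,3}  old={0,3}  +wl: 4
  step 9. node 1  ⊔preds={0,3}  new={0,1,2}  stable
  step 10. node 4  ⊔preds={0,2,3}  new={0,2,3}  old={0,3}  +wl: 6
  step 11. node 6  ⊔preds={0,2,3}  new={0,2,3}  old={0,3}  +wl: 1
  step 12. node 1  ⊔preds={0,2,3}  new={0,1,2}  stable

Least fixpoint reached:
  node 0: {2,3}
  node 1: {0,1,2}
  node 2: {3}
  node 3: {3}
  node 4: {0,2,3}
  node 5: {0,2,3}
  node 6: {0,2,3}
  node 7: {0,2,3}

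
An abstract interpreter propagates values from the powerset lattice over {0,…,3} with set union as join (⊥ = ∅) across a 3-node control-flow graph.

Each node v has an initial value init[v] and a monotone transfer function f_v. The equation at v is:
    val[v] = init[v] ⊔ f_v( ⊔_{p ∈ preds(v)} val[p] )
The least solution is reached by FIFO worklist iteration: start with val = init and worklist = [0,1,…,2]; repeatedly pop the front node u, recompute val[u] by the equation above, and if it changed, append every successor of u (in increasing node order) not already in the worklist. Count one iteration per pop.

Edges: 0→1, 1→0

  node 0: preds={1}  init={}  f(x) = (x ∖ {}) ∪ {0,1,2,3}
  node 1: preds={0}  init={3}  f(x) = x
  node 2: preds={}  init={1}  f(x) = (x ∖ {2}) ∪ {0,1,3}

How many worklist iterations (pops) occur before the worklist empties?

4

Iteration log — 4 steps:
  step 1. node 0  ⊔preds={3}  new={0,1,2,3}  old={}  +wl: 
  step 2. node 1  ⊔preds={0,1,2,3}  new={0,1,2,3}  old={3}  +wl: 0
  step 3. node 2  ⊔preds={}  new={0,1,3}  old={1}  +wl: 
  step 4. node 0  ⊔preds={0,1,2,3}  new={0,1,2,3}  stable

Least fixpoint reached:
  node 0: {0,1,2,3}
  node 1: {0,1,2,3}
  node 2: {0,1,3}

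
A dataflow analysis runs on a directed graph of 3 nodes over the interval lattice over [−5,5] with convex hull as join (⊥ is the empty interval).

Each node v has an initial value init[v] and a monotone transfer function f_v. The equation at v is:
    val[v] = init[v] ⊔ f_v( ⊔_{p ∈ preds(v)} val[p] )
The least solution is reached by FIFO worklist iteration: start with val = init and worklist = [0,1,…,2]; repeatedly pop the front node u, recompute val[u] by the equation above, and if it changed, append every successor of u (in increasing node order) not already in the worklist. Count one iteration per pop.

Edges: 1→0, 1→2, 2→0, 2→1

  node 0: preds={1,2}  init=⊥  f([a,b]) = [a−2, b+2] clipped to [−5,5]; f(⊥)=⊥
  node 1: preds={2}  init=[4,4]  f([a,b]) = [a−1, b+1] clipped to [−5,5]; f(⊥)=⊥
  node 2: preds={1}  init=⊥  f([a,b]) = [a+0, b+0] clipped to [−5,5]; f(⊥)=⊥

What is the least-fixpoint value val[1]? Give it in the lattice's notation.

[-5,5]

Trace (41 dequeues):
  [1] u=0 | in [4,4] | out [2,5] | prev ⊥ | push {}
  [2] u=1 | in ⊥ | out [4,4] | ==
  [3] u=2 | in [4,4] | out [4,4] | prev ⊥ | push {0,1}
  [4] u=0 | in [4,4] | out [2,5] | ==
  [5] u=1 | in [4,4] | out [3,5] | prev [4,4] | push {0,2}
  [6] u=0 | in [3,5] | out [1,5] | prev [2,5] | push {}
  [7] u=2 | in [3,5] | out [3,5] | prev [4,4] | push {0,1}
  [8] u=0 | in [3,5] | out [1,5] | ==
  [9] u=1 | in [3,5] | out [2,5] | prev [3,5] | push {0,2}
  [10] u=0 | in [2,5] | out [0,5] | prev [1,5] | push {}
  [11] u=2 | in [2,5] | out [2,5] | prev [3,5] | push {0,1}
  [12] u=0 | in [2,5] | out [0,5] | ==
  [13] u=1 | in [2,5] | out [1,5] | prev [2,5] | push {0,2}
  [14] u=0 | in [1,5] | out [-1,5] | prev [0,5] | push {}
  [15] u=2 | in [1,5] | out [1,5] | prev [2,5] | push {0,1}
  [16] u=0 | in [1,5] | out [-1,5] | ==
  [17] u=1 | in [1,5] | out [0,5] | prev [1,5] | push {0,2}
  [18] u=0 | in [0,5] | out [-2,5] | prev [-1,5] | push {}
  [19] u=2 | in [0,5] | out [0,5] | prev [1,5] | push {0,1}
  [20] u=0 | in [0,5] | out [-2,5] | ==
  [21] u=1 | in [0,5] | out [-1,5] | prev [0,5] | push {0,2}
  [22] u=0 | in [-1,5] | out [-3,5] | prev [-2,5] | push {}
  [23] u=2 | in [-1,5] | out [-1,5] | prev [0,5] | push {0,1}
  [24] u=0 | in [-1,5] | out [-3,5] | ==
  [25] u=1 | in [-1,5] | out [-2,5] | prev [-1,5] | push {0,2}
  [26] u=0 | in [-2,5] | out [-4,5] | prev [-3,5] | push {}
  [27] u=2 | in [-2,5] | out [-2,5] | prev [-1,5] | push {0,1}
  [28] u=0 | in [-2,5] | out [-4,5] | ==
  [29] u=1 | in [-2,5] | out [-3,5] | prev [-2,5] | push {0,2}
  [30] u=0 | in [-3,5] | out [-5,5] | prev [-4,5] | push {}
  [31] u=2 | in [-3,5] | out [-3,5] | prev [-2,5] | push {0,1}
  [32] u=0 | in [-3,5] | out [-5,5] | ==
  [33] u=1 | in [-3,5] | out [-4,5] | prev [-3,5] | push {0,2}
  [34] u=0 | in [-4,5] | out [-5,5] | ==
  [35] u=2 | in [-4,5] | out [-4,5] | prev [-3,5] | push {0,1}
  [36] u=0 | in [-4,5] | out [-5,5] | ==
  [37] u=1 | in [-4,5] | out [-5,5] | prev [-4,5] | push {0,2}
  [38] u=0 | in [-5,5] | out [-5,5] | ==
  [39] u=2 | in [-5,5] | out [-5,5] | prev [-4,5] | push {0,1}
  [40] u=0 | in [-5,5] | out [-5,5] | ==
  [41] u=1 | in [-5,5] | out [-5,5] | ==

Converged values:
  [0] [-5,5]
  [1] [-5,5]
  [2] [-5,5]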